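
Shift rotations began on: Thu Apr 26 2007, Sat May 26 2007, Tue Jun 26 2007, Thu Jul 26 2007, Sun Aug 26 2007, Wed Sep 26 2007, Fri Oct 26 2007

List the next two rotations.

Each date is the 26th; the gaps (30, 31, 30, 31, 31, 30) track the month lengths.
The rule is the 26th of each month.
November 2007: Mon Nov 26 2007.
December 2007: Wed Dec 26 2007.

Mon Nov 26 2007, Wed Dec 26 2007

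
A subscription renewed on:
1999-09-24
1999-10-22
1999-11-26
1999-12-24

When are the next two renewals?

2000-01-28, 2000-02-25

All dates are Fridays, 28, 35, 28 days apart.
Specifically, the 4th Friday of each month.
January 2000 — 4th Friday is 2000-01-28.
February 2000 — 4th Friday is 2000-02-25.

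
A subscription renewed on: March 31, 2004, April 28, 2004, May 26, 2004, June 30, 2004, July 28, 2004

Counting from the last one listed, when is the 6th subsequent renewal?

These are Wednesdays with 28, 28, 35, 28-day gaps.
Each is the final Wednesday of its month — March 31, 2004 is past the 28th, so '4th Wednesday' doesn't fit.
Last Wednesday of August 2004: August 25, 2004.
September 2004 ends with Wednesday September 29, 2004.
October 2004 ends with Wednesday October 27, 2004.
Last Wednesday of November 2004: November 24, 2004.
December 2004 ends with Wednesday December 29, 2004.
Last Wednesday of January 2005: January 26, 2005.

January 26, 2005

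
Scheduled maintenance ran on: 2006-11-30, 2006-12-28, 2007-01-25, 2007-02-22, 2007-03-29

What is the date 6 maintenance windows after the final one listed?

2007-09-27

All Thursdays; the gaps (28, 28, 28, 35) vary with month length.
This is the last Thursday of each month.
Last Thursday of April 2007: 2007-04-26.
Last Thursday of May 2007: 2007-05-31.
June 2007 ends with Thursday 2007-06-28.
July 2007 ends with Thursday 2007-07-26.
August 2007 ends with Thursday 2007-08-30.
Last Thursday of September 2007: 2007-09-27.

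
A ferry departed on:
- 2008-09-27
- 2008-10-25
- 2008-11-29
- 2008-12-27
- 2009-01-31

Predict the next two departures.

2009-02-28, 2009-03-28

All Saturdays; the gaps (28, 35, 28, 35) vary with month length.
This is the last Saturday of each month.
Last Saturday of February 2009: 2009-02-28.
Last Saturday of March 2009: 2009-03-28.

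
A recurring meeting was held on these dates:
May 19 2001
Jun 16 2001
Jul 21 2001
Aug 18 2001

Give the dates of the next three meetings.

These are Saturdays at 28- or 35-day spacing (28, 35, 28).
The pattern: 3rd Saturday of the month.
September 2001 — 3rd Saturday is Sep 15 2001.
3rd Saturday of October 2001: Oct 20 2001.
3rd Saturday of November 2001: Nov 17 2001.

Sep 15 2001, Oct 20 2001, Nov 17 2001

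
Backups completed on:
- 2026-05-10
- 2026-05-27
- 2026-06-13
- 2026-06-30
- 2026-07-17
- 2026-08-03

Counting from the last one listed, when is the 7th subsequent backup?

2026-11-30

Gaps between consecutive events: 17, 17, 17, 17, 17 days — a constant 17-day interval.
2026-08-03 + 17 days = 2026-08-20.
2026-08-20 + 17 days = 2026-09-06.
2026-09-06 + 17 days = 2026-09-23.
2026-09-23 + 17 days = 2026-10-10.
2026-10-10 + 17 days = 2026-10-27.
2026-10-27 + 17 days = 2026-11-13.
2026-11-13 + 17 days = 2026-11-30.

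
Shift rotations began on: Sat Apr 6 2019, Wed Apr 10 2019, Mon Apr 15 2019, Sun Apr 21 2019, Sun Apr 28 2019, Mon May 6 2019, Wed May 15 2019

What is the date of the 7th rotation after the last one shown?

Intervals are 4, 5, 6, 7, 8, 9 days — an arithmetic progression with common difference 1.
Next gap: 10 days. Wed May 15 2019 + 10 days = Sat May 25 2019.
Next gap: 11 days. Sat May 25 2019 + 11 days = Wed Jun 5 2019.
Next gap: 12 days. Wed Jun 5 2019 + 12 days = Mon Jun 17 2019.
Next gap: 13 days. Mon Jun 17 2019 + 13 days = Sun Jun 30 2019.
Next gap: 14 days. Sun Jun 30 2019 + 14 days = Sun Jul 14 2019.
Next gap: 15 days. Sun Jul 14 2019 + 15 days = Mon Jul 29 2019.
Next gap: 16 days. Mon Jul 29 2019 + 16 days = Wed Aug 14 2019.

Wed Aug 14 2019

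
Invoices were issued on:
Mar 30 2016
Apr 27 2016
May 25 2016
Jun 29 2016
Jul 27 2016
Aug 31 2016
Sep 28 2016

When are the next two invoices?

Oct 26 2016, Nov 30 2016

These are Wednesdays with 28, 28, 35, 28, 35, 28-day gaps.
Each is the final Wednesday of its month — Mar 30 2016 is past the 28th, so '4th Wednesday' doesn't fit.
October 2016 ends with Wednesday Oct 26 2016.
November 2016 ends with Wednesday Nov 30 2016.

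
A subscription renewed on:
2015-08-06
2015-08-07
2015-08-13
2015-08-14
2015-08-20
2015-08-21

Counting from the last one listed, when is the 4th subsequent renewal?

2015-09-04

Gaps: 1, 6, 1, 6, 1 days — not constant, but cyclic with period 2.
The events fall on every Thursday and Friday.
Next Thursday: 2015-08-27.
Next Friday: 2015-08-28.
Next Thursday: 2015-09-03.
The following Friday is 2015-09-04.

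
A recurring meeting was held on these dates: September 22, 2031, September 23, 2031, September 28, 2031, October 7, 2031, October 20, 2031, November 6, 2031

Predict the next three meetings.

November 27, 2031; December 22, 2031; January 20, 2032

Gaps: 1, 5, 9, 13, 17 days — each gap is 4 larger than the previous one.
Next gap: 21 days. November 6, 2031 + 21 days = November 27, 2031.
Next gap: 25 days. November 27, 2031 + 25 days = December 22, 2031.
Next gap: 29 days. December 22, 2031 + 29 days = January 20, 2032.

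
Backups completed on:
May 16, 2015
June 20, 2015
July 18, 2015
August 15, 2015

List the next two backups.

All dates are Saturdays, 35, 28, 28 days apart.
Specifically, the 3rd Saturday of each month.
September 2015 — 3rd Saturday is September 19, 2015.
3rd Saturday of October 2015: October 17, 2015.

September 19, 2015; October 17, 2015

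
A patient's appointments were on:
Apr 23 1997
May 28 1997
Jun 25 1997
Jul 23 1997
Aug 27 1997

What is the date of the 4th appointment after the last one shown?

Dec 24 1997

These are Wednesdays at 28- or 35-day spacing (35, 28, 28, 35).
The pattern: 4th Wednesday of the month.
4th Wednesday of September 1997: Sep 24 1997.
October 1997 — 4th Wednesday is Oct 22 1997.
November 1997 — 4th Wednesday is Nov 26 1997.
December 1997 — 4th Wednesday is Dec 24 1997.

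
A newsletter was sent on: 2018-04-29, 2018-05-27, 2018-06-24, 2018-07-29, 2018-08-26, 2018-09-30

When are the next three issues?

All Sundays; the gaps (28, 28, 35, 28, 35) vary with month length.
This is the last Sunday of each month.
October 2018 ends with Sunday 2018-10-28.
Last Sunday of November 2018: 2018-11-25.
December 2018 ends with Sunday 2018-12-30.

2018-10-28, 2018-11-25, 2018-12-30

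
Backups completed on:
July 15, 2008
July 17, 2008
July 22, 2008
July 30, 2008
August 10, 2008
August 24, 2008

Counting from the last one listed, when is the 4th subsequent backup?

Intervals are 2, 5, 8, 11, 14 days — an arithmetic progression with common difference 3.
Next gap: 17 days. August 24, 2008 + 17 days = September 10, 2008.
Next gap: 20 days. September 10, 2008 + 20 days = September 30, 2008.
Next gap: 23 days. September 30, 2008 + 23 days = October 23, 2008.
Next gap: 26 days. October 23, 2008 + 26 days = November 18, 2008.

November 18, 2008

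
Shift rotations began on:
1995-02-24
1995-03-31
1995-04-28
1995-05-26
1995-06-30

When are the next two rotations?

Every date is a Friday; gaps 35, 28, 28, 35 days.
Each is the last Friday of its month (at least one falls on the 29th or later, ruling out '4th Friday').
July 1995 ends with Friday 1995-07-28.
August 1995 ends with Friday 1995-08-25.

1995-07-28, 1995-08-25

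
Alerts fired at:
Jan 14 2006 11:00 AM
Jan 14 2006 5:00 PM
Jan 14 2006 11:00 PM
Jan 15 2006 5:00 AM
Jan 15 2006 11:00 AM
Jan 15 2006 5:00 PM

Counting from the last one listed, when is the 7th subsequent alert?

Jan 17 2006 11:00 AM

The interval is a steady 6 hours (6, 6, 6, 6, 6).
Jan 15 2006 5:00 PM + 6 h = Jan 15 2006 11:00 PM.
Jan 15 2006 11:00 PM + 6 h = Jan 16 2006 5:00 AM.
Jan 16 2006 5:00 AM + 6 h = Jan 16 2006 11:00 AM.
Jan 16 2006 11:00 AM + 6 h = Jan 16 2006 5:00 PM.
Jan 16 2006 5:00 PM + 6 h = Jan 16 2006 11:00 PM.
Jan 16 2006 11:00 PM + 6 h = Jan 17 2006 5:00 AM.
Jan 17 2006 5:00 AM + 6 h = Jan 17 2006 11:00 AM.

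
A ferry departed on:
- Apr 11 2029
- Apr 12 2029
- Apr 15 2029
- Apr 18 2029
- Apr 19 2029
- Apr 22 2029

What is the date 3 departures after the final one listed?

Apr 29 2029

The gap pattern 1, 3, 3, 1, 3 repeats every 3 events.
These are the Wednesdays, Thursdays and Sundays of each week.
The following Wednesday is Apr 25 2029.
Next Thursday: Apr 26 2029.
The following Sunday is Apr 29 2029.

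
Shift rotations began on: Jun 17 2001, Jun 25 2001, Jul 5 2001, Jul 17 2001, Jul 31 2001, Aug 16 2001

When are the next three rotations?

Gaps: 8, 10, 12, 14, 16 days — each gap is 2 larger than the previous one.
Next gap: 18 days. Aug 16 2001 + 18 days = Sep 3 2001.
Next gap: 20 days. Sep 3 2001 + 20 days = Sep 23 2001.
Next gap: 22 days. Sep 23 2001 + 22 days = Oct 15 2001.

Sep 3 2001, Sep 23 2001, Oct 15 2001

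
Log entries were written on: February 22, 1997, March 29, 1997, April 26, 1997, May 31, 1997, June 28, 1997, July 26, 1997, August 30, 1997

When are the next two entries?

All Saturdays; the gaps (35, 28, 35, 28, 28, 35) vary with month length.
This is the last Saturday of each month.
September 1997 ends with Saturday September 27, 1997.
Last Saturday of October 1997: October 25, 1997.

September 27, 1997; October 25, 1997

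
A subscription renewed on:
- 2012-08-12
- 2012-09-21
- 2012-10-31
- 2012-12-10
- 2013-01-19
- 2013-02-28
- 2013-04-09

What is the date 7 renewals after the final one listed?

The spacing is 40, 40, 40, 40, 40, 40 days — always 40 days.
2013-04-09 + 40 days = 2013-05-19.
2013-05-19 + 40 days = 2013-06-28.
2013-06-28 + 40 days = 2013-08-07.
2013-08-07 + 40 days = 2013-09-16.
2013-09-16 + 40 days = 2013-10-26.
2013-10-26 + 40 days = 2013-12-05.
2013-12-05 + 40 days = 2014-01-14.

2014-01-14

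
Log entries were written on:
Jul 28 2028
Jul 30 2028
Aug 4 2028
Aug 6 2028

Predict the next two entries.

Every event lands on a Friday or Sunday (gaps cycle 2, 5, 2).
So the schedule is: every Friday and Sunday.
The following Friday is Aug 11 2028.
The following Sunday is Aug 13 2028.

Aug 11 2028, Aug 13 2028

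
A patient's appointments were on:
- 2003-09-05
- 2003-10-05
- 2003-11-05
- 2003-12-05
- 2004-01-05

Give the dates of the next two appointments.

Gaps: 30, 31, 30, 31 days — not constant. Every event is on the 5th of the month.
Pattern: the 5th of each month.
February 2004: 2004-02-05.
March 2004: 2004-03-05.

2004-02-05, 2004-03-05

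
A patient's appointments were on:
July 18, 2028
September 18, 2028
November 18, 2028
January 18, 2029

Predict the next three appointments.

March 18, 2029; May 18, 2029; July 18, 2029

The day-of-month is always 18 (62, 61, 61 days between events).
So this recurs on the 18th of every 2 months.
Next: March 2029 → March 18, 2029.
Next: May 2029 → May 18, 2029.
July 2029: July 18, 2029.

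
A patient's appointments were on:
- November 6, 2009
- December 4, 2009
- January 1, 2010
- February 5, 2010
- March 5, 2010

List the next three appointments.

These are Fridays at 28- or 35-day spacing (28, 28, 35, 28).
The pattern: 1st Friday of the month.
1st Friday of April 2010: April 2, 2010.
May 2010 — 1st Friday is May 7, 2010.
June 2010 — 1st Friday is June 4, 2010.

April 2, 2010; May 7, 2010; June 4, 2010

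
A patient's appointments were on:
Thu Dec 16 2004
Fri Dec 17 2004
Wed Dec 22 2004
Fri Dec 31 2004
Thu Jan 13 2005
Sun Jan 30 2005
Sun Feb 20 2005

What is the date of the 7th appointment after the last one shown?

Sun Nov 6 2005

Gaps: 1, 5, 9, 13, 17, 21 days — each gap is 4 larger than the previous one.
Next gap: 25 days. Sun Feb 20 2005 + 25 days = Thu Mar 17 2005.
Next gap: 29 days. Thu Mar 17 2005 + 29 days = Fri Apr 15 2005.
Next gap: 33 days. Fri Apr 15 2005 + 33 days = Wed May 18 2005.
Next gap: 37 days. Wed May 18 2005 + 37 days = Fri Jun 24 2005.
Next gap: 41 days. Fri Jun 24 2005 + 41 days = Thu Aug 4 2005.
Next gap: 45 days. Thu Aug 4 2005 + 45 days = Sun Sep 18 2005.
Next gap: 49 days. Sun Sep 18 2005 + 49 days = Sun Nov 6 2005.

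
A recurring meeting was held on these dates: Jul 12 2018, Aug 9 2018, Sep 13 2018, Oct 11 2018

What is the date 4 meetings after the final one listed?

Feb 14 2019

All dates are Thursdays, 28, 35, 28 days apart.
Specifically, the 2nd Thursday of each month.
November 2018 — 2nd Thursday is Nov 8 2018.
December 2018 — 2nd Thursday is Dec 13 2018.
2nd Thursday of January 2019: Jan 10 2019.
2nd Thursday of February 2019: Feb 14 2019.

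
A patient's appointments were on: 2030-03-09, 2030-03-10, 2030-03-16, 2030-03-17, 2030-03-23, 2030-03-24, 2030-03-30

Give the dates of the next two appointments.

The gap pattern 1, 6, 1, 6, 1, 6 repeats every 2 events.
These are the Saturdays and Sundays of each week.
The following Sunday is 2030-03-31.
The following Saturday is 2030-04-06.

2030-03-31, 2030-04-06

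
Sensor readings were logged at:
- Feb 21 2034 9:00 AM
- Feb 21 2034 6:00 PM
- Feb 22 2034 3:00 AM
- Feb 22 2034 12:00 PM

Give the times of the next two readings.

Gaps: 9, 9, 9 hours — each event is 9 hours after the previous one.
Feb 22 2034 12:00 PM + 9 h = Feb 22 2034 9:00 PM.
Feb 22 2034 9:00 PM + 9 h = Feb 23 2034 6:00 AM.

Feb 22 2034 9:00 PM, Feb 23 2034 6:00 AM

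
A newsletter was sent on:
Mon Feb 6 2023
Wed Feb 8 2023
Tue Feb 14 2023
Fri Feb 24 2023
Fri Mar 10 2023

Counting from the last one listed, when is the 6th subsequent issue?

Intervals are 2, 6, 10, 14 days — an arithmetic progression with common difference 4.
Next gap: 18 days. Fri Mar 10 2023 + 18 days = Tue Mar 28 2023.
Next gap: 22 days. Tue Mar 28 2023 + 22 days = Wed Apr 19 2023.
Next gap: 26 days. Wed Apr 19 2023 + 26 days = Mon May 15 2023.
Next gap: 30 days. Mon May 15 2023 + 30 days = Wed Jun 14 2023.
Next gap: 34 days. Wed Jun 14 2023 + 34 days = Tue Jul 18 2023.
Next gap: 38 days. Tue Jul 18 2023 + 38 days = Fri Aug 25 2023.

Fri Aug 25 2023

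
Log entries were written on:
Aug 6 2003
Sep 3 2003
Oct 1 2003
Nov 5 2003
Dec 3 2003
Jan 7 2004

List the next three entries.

Feb 4 2004, Mar 3 2004, Apr 7 2004

Gaps: 28, 28, 35, 28, 35 days — a mix of 28 and 35. Every date is a Wednesday.
Each is the 1st Wednesday of its month.
February 2004 — 1st Wednesday is Feb 4 2004.
1st Wednesday of March 2004: Mar 3 2004.
1st Wednesday of April 2004: Apr 7 2004.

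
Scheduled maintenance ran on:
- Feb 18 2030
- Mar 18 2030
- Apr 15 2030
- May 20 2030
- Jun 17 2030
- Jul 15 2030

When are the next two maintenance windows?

Aug 19 2030, Sep 16 2030

Gaps: 28, 28, 35, 28, 28 days — a mix of 28 and 35. Every date is a Monday.
Each is the 3rd Monday of its month.
August 2030 — 3rd Monday is Aug 19 2030.
September 2030 — 3rd Monday is Sep 16 2030.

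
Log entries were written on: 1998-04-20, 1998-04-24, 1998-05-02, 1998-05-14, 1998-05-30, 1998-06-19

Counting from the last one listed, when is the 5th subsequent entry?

Gaps: 4, 8, 12, 16, 20 days — each gap is 4 larger than the previous one.
Next gap: 24 days. 1998-06-19 + 24 days = 1998-07-13.
Next gap: 28 days. 1998-07-13 + 28 days = 1998-08-10.
Next gap: 32 days. 1998-08-10 + 32 days = 1998-09-11.
Next gap: 36 days. 1998-09-11 + 36 days = 1998-10-17.
Next gap: 40 days. 1998-10-17 + 40 days = 1998-11-26.

1998-11-26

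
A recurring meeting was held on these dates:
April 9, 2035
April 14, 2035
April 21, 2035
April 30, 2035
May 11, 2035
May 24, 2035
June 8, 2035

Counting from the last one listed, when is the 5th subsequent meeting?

Gaps: 5, 7, 9, 11, 13, 15 days — each gap is 2 larger than the previous one.
Next gap: 17 days. June 8, 2035 + 17 days = June 25, 2035.
Next gap: 19 days. June 25, 2035 + 19 days = July 14, 2035.
Next gap: 21 days. July 14, 2035 + 21 days = August 4, 2035.
Next gap: 23 days. August 4, 2035 + 23 days = August 27, 2035.
Next gap: 25 days. August 27, 2035 + 25 days = September 21, 2035.

September 21, 2035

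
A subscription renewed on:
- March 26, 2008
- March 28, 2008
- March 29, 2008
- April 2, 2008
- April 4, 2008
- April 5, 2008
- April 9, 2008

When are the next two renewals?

Every event lands on a Wednesday or Friday or Saturday (gaps cycle 2, 1, 4, 2, 1, 4).
So the schedule is: every Wednesday, Friday and Saturday.
Next Friday: April 11, 2008.
The following Saturday is April 12, 2008.

April 11, 2008; April 12, 2008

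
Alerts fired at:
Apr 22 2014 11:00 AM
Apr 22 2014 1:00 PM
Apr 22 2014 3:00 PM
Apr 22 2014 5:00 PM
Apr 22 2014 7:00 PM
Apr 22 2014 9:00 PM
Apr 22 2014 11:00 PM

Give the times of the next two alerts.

The interval is a steady 2 hours (2, 2, 2, 2, 2, 2).
Apr 22 2014 11:00 PM + 2 h = Apr 23 2014 1:00 AM.
Apr 23 2014 1:00 AM + 2 h = Apr 23 2014 3:00 AM.

Apr 23 2014 1:00 AM, Apr 23 2014 3:00 AM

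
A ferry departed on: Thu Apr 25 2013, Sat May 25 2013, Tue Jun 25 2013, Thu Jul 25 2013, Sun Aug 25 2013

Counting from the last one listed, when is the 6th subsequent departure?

Tue Feb 25 2014

Each date is the 25th; the gaps (30, 31, 30, 31) track the month lengths.
The rule is the 25th of each month.
September 2013: Wed Sep 25 2013.
Next: October 2013 → Fri Oct 25 2013.
Next: November 2013 → Mon Nov 25 2013.
December 2013: Wed Dec 25 2013.
Next: January 2014 → Sat Jan 25 2014.
Next: February 2014 → Tue Feb 25 2014.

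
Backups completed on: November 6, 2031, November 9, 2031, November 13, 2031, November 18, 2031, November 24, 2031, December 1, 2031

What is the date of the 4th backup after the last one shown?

Intervals are 3, 4, 5, 6, 7 days — an arithmetic progression with common difference 1.
Next gap: 8 days. December 1, 2031 + 8 days = December 9, 2031.
Next gap: 9 days. December 9, 2031 + 9 days = December 18, 2031.
Next gap: 10 days. December 18, 2031 + 10 days = December 28, 2031.
Next gap: 11 days. December 28, 2031 + 11 days = January 8, 2032.

January 8, 2032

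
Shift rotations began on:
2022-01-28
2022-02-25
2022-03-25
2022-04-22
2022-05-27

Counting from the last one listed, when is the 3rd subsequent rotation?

2022-08-26

These are Fridays at 28- or 35-day spacing (28, 28, 28, 35).
The pattern: 4th Friday of the month.
4th Friday of June 2022: 2022-06-24.
July 2022 — 4th Friday is 2022-07-22.
4th Friday of August 2022: 2022-08-26.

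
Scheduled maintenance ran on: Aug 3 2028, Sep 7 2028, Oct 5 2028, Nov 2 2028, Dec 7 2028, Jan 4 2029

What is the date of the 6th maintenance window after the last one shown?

Jul 5 2029

All dates are Thursdays, 35, 28, 28, 35, 28 days apart.
Specifically, the 1st Thursday of each month.
1st Thursday of February 2029: Feb 1 2029.
1st Thursday of March 2029: Mar 1 2029.
1st Thursday of April 2029: Apr 5 2029.
1st Thursday of May 2029: May 3 2029.
June 2029 — 1st Thursday is Jun 7 2029.
July 2029 — 1st Thursday is Jul 5 2029.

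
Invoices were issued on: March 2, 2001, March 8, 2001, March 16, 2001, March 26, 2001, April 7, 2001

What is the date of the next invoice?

April 21, 2001

Gaps: 6, 8, 10, 12 days — each gap is 2 larger than the previous one.
Next gap: 14 days. April 7, 2001 + 14 days = April 21, 2001.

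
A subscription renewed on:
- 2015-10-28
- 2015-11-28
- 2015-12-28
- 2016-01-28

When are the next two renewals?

Each date is the 28th; the gaps (31, 30, 31) track the month lengths.
The rule is the 28th of each month.
Next: February 2016 → 2016-02-28.
March 2016: 2016-03-28.

2016-02-28, 2016-03-28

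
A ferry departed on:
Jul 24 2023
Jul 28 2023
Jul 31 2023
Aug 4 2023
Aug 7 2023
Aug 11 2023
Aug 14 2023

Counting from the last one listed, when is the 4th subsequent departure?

The gap pattern 4, 3, 4, 3, 4, 3 repeats every 2 events.
These are the Mondays and Fridays of each week.
The following Friday is Aug 18 2023.
The following Monday is Aug 21 2023.
Next Friday: Aug 25 2023.
Next Monday: Aug 28 2023.

Aug 28 2023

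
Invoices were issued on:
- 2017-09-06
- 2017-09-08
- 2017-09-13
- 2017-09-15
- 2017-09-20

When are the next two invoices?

2017-09-22, 2017-09-27

Every event lands on a Wednesday or Friday (gaps cycle 2, 5, 2, 5).
So the schedule is: every Wednesday and Friday.
The following Friday is 2017-09-22.
The following Wednesday is 2017-09-27.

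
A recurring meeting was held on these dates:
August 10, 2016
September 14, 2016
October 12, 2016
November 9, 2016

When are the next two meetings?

December 14, 2016; January 11, 2017

All dates are Wednesdays, 35, 28, 28 days apart.
Specifically, the 2nd Wednesday of each month.
2nd Wednesday of December 2016: December 14, 2016.
January 2017 — 2nd Wednesday is January 11, 2017.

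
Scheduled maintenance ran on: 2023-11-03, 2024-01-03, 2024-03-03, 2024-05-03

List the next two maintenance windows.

The day-of-month is always 3 (61, 60, 61 days between events).
So this recurs on the 3rd of every 2 months.
Next: July 2024 → 2024-07-03.
September 2024: 2024-09-03.

2024-07-03, 2024-09-03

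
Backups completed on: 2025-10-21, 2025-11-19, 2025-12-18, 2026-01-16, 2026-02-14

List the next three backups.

2026-03-15, 2026-04-13, 2026-05-12

Every event comes 29 days after the last (29, 29, 29, 29).
2026-02-14 + 29 days = 2026-03-15.
2026-03-15 + 29 days = 2026-04-13.
2026-04-13 + 29 days = 2026-05-12.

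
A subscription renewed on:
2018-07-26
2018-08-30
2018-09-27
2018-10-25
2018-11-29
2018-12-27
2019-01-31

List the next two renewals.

All Thursdays; the gaps (35, 28, 28, 35, 28, 35) vary with month length.
This is the last Thursday of each month.
February 2019 ends with Thursday 2019-02-28.
March 2019 ends with Thursday 2019-03-28.

2019-02-28, 2019-03-28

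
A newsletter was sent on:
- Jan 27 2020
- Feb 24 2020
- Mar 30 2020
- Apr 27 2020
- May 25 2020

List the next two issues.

Every date is a Monday; gaps 28, 35, 28, 28 days.
Each is the last Monday of its month (at least one falls on the 29th or later, ruling out '4th Monday').
June 2020 ends with Monday Jun 29 2020.
Last Monday of July 2020: Jul 27 2020.

Jun 29 2020, Jul 27 2020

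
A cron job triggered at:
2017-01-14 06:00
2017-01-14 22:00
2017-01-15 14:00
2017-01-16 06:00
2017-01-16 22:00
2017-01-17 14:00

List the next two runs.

The interval is a steady 16 hours (16, 16, 16, 16, 16).
2017-01-17 14:00 + 16 h = 2017-01-18 06:00.
2017-01-18 06:00 + 16 h = 2017-01-18 22:00.

2017-01-18 06:00, 2017-01-18 22:00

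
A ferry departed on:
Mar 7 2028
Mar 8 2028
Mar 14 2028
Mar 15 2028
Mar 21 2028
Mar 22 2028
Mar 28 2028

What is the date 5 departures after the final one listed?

Apr 12 2028

The gap pattern 1, 6, 1, 6, 1, 6 repeats every 2 events.
These are the Tuesdays and Wednesdays of each week.
The following Wednesday is Mar 29 2028.
Next Tuesday: Apr 4 2028.
Next Wednesday: Apr 5 2028.
Next Tuesday: Apr 11 2028.
The following Wednesday is Apr 12 2028.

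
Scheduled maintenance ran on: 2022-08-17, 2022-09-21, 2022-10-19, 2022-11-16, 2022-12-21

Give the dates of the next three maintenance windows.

These are Wednesdays at 28- or 35-day spacing (35, 28, 28, 35).
The pattern: 3rd Wednesday of the month.
January 2023 — 3rd Wednesday is 2023-01-18.
3rd Wednesday of February 2023: 2023-02-15.
3rd Wednesday of March 2023: 2023-03-15.

2023-01-18, 2023-02-15, 2023-03-15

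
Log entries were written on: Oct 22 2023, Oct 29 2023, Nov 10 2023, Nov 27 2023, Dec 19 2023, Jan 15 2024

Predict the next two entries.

Feb 16 2024, Mar 24 2024

Intervals are 7, 12, 17, 22, 27 days — an arithmetic progression with common difference 5.
Next gap: 32 days. Jan 15 2024 + 32 days = Feb 16 2024.
Next gap: 37 days. Feb 16 2024 + 37 days = Mar 24 2024.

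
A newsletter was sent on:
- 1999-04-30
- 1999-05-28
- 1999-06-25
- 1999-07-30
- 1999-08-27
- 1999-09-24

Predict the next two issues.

1999-10-29, 1999-11-26

These are Fridays with 28, 28, 35, 28, 28-day gaps.
Each is the final Friday of its month — 1999-04-30 is past the 28th, so '4th Friday' doesn't fit.
October 1999 ends with Friday 1999-10-29.
Last Friday of November 1999: 1999-11-26.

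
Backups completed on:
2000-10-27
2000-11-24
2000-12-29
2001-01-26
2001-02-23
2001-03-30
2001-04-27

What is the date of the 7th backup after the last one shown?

Every date is a Friday; gaps 28, 35, 28, 28, 35, 28 days.
Each is the last Friday of its month (at least one falls on the 29th or later, ruling out '4th Friday').
Last Friday of May 2001: 2001-05-25.
June 2001 ends with Friday 2001-06-29.
July 2001 ends with Friday 2001-07-27.
August 2001 ends with Friday 2001-08-31.
September 2001 ends with Friday 2001-09-28.
Last Friday of October 2001: 2001-10-26.
November 2001 ends with Friday 2001-11-30.

2001-11-30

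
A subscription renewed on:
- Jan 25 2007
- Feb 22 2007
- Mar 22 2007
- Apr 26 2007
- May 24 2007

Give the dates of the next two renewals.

Jun 28 2007, Jul 26 2007

These are Thursdays at 28- or 35-day spacing (28, 28, 35, 28).
The pattern: 4th Thursday of the month.
June 2007 — 4th Thursday is Jun 28 2007.
July 2007 — 4th Thursday is Jul 26 2007.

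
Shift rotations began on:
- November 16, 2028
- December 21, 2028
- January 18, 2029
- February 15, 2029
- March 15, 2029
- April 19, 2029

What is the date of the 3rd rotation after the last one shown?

These are Thursdays at 28- or 35-day spacing (35, 28, 28, 28, 35).
The pattern: 3rd Thursday of the month.
3rd Thursday of May 2029: May 17, 2029.
June 2029 — 3rd Thursday is June 21, 2029.
3rd Thursday of July 2029: July 19, 2029.

July 19, 2029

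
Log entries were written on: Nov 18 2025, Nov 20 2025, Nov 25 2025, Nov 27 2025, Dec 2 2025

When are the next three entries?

Dec 4 2025, Dec 9 2025, Dec 11 2025

Gaps: 2, 5, 2, 5 days — not constant, but cyclic with period 2.
The events fall on every Tuesday and Thursday.
Next Thursday: Dec 4 2025.
Next Tuesday: Dec 9 2025.
The following Thursday is Dec 11 2025.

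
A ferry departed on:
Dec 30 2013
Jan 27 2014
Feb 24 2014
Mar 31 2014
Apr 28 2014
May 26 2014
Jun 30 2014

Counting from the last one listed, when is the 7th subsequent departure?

Jan 26 2015

These are Mondays with 28, 28, 35, 28, 28, 35-day gaps.
Each is the final Monday of its month — Dec 30 2013 is past the 28th, so '4th Monday' doesn't fit.
July 2014 ends with Monday Jul 28 2014.
Last Monday of August 2014: Aug 25 2014.
September 2014 ends with Monday Sep 29 2014.
October 2014 ends with Monday Oct 27 2014.
November 2014 ends with Monday Nov 24 2014.
Last Monday of December 2014: Dec 29 2014.
Last Monday of January 2015: Jan 26 2015.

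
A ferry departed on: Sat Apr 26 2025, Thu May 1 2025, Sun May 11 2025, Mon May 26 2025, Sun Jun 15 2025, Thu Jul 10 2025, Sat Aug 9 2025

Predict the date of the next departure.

Intervals are 5, 10, 15, 20, 25, 30 days — an arithmetic progression with common difference 5.
Next gap: 35 days. Sat Aug 9 2025 + 35 days = Sat Sep 13 2025.

Sat Sep 13 2025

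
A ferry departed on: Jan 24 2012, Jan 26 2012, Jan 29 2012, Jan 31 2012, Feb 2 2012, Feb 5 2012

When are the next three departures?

Gaps: 2, 3, 2, 2, 3 days — not constant, but cyclic with period 3.
The events fall on every Tuesday, Thursday and Sunday.
The following Tuesday is Feb 7 2012.
Next Thursday: Feb 9 2012.
The following Sunday is Feb 12 2012.

Feb 7 2012, Feb 9 2012, Feb 12 2012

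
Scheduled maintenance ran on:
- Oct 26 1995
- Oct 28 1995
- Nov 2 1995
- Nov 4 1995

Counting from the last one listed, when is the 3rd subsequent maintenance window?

Every event lands on a Thursday or Saturday (gaps cycle 2, 5, 2).
So the schedule is: every Thursday and Saturday.
The following Thursday is Nov 9 1995.
The following Saturday is Nov 11 1995.
Next Thursday: Nov 16 1995.

Nov 16 1995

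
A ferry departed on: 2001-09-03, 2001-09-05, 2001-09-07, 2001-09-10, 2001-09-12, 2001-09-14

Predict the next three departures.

2001-09-17, 2001-09-19, 2001-09-21

Gaps: 2, 2, 3, 2, 2 days — not constant, but cyclic with period 3.
The events fall on every Monday, Wednesday and Friday.
Next Monday: 2001-09-17.
The following Wednesday is 2001-09-19.
Next Friday: 2001-09-21.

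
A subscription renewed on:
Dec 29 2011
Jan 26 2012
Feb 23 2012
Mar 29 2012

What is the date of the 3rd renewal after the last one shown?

These are Thursdays with 28, 28, 35-day gaps.
Each is the final Thursday of its month — Dec 29 2011 is past the 28th, so '4th Thursday' doesn't fit.
Last Thursday of April 2012: Apr 26 2012.
May 2012 ends with Thursday May 31 2012.
Last Thursday of June 2012: Jun 28 2012.

Jun 28 2012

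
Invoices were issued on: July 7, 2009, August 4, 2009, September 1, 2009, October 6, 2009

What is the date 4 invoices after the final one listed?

February 2, 2010

Gaps: 28, 28, 35 days — a mix of 28 and 35. Every date is a Tuesday.
Each is the 1st Tuesday of its month.
1st Tuesday of November 2009: November 3, 2009.
December 2009 — 1st Tuesday is December 1, 2009.
January 2010 — 1st Tuesday is January 5, 2010.
1st Tuesday of February 2010: February 2, 2010.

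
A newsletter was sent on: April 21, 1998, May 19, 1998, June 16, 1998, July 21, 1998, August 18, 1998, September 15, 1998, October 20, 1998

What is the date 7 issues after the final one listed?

May 18, 1999

These are Tuesdays at 28- or 35-day spacing (28, 28, 35, 28, 28, 35).
The pattern: 3rd Tuesday of the month.
November 1998 — 3rd Tuesday is November 17, 1998.
3rd Tuesday of December 1998: December 15, 1998.
3rd Tuesday of January 1999: January 19, 1999.
3rd Tuesday of February 1999: February 16, 1999.
3rd Tuesday of March 1999: March 16, 1999.
April 1999 — 3rd Tuesday is April 20, 1999.
3rd Tuesday of May 1999: May 18, 1999.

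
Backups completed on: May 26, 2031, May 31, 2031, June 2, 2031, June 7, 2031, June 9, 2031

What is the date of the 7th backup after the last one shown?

July 5, 2031

The gap pattern 5, 2, 5, 2 repeats every 2 events.
These are the Mondays and Saturdays of each week.
The following Saturday is June 14, 2031.
Next Monday: June 16, 2031.
Next Saturday: June 21, 2031.
Next Monday: June 23, 2031.
The following Saturday is June 28, 2031.
Next Monday: June 30, 2031.
The following Saturday is July 5, 2031.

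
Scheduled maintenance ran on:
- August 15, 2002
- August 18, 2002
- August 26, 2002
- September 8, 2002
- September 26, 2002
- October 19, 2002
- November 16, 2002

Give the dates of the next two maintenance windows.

Intervals are 3, 8, 13, 18, 23, 28 days — an arithmetic progression with common difference 5.
Next gap: 33 days. November 16, 2002 + 33 days = December 19, 2002.
Next gap: 38 days. December 19, 2002 + 38 days = January 26, 2003.

December 19, 2002; January 26, 2003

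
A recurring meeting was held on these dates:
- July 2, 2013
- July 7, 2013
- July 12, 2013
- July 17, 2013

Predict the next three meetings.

July 22, 2013; July 27, 2013; August 1, 2013

The spacing is 5, 5, 5 days — always 5 days.
July 17, 2013 + 5 days = July 22, 2013.
July 22, 2013 + 5 days = July 27, 2013.
July 27, 2013 + 5 days = August 1, 2013.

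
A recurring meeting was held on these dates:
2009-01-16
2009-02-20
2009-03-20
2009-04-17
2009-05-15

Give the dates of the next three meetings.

2009-06-19, 2009-07-17, 2009-08-21

All dates are Fridays, 35, 28, 28, 28 days apart.
Specifically, the 3rd Friday of each month.
3rd Friday of June 2009: 2009-06-19.
July 2009 — 3rd Friday is 2009-07-17.
August 2009 — 3rd Friday is 2009-08-21.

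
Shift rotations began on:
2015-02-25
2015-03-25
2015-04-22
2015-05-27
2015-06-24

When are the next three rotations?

2015-07-22, 2015-08-26, 2015-09-23

All dates are Wednesdays, 28, 28, 35, 28 days apart.
Specifically, the 4th Wednesday of each month.
July 2015 — 4th Wednesday is 2015-07-22.
August 2015 — 4th Wednesday is 2015-08-26.
4th Wednesday of September 2015: 2015-09-23.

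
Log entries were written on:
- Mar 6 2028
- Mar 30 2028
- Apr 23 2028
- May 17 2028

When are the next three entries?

Jun 10 2028, Jul 4 2028, Jul 28 2028

Gaps between consecutive events: 24, 24, 24 days — a constant 24-day interval.
May 17 2028 + 24 days = Jun 10 2028.
Jun 10 2028 + 24 days = Jul 4 2028.
Jul 4 2028 + 24 days = Jul 28 2028.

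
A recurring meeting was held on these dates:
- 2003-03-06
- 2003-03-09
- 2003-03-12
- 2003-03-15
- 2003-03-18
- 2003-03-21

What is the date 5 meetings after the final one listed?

2003-04-05

Gaps between consecutive events: 3, 3, 3, 3, 3 days — a constant 3-day interval.
2003-03-21 + 3 days = 2003-03-24.
2003-03-24 + 3 days = 2003-03-27.
2003-03-27 + 3 days = 2003-03-30.
2003-03-30 + 3 days = 2003-04-02.
2003-04-02 + 3 days = 2003-04-05.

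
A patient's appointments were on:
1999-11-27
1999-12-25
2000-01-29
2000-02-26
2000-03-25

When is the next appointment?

2000-04-29

Every date is a Saturday; gaps 28, 35, 28, 28 days.
Each is the last Saturday of its month (at least one falls on the 29th or later, ruling out '4th Saturday').
April 2000 ends with Saturday 2000-04-29.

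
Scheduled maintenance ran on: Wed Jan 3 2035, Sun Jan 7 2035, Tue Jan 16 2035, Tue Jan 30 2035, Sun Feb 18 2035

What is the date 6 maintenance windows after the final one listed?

Tue Sep 25 2035

Gaps: 4, 9, 14, 19 days — each gap is 5 larger than the previous one.
Next gap: 24 days. Sun Feb 18 2035 + 24 days = Wed Mar 14 2035.
Next gap: 29 days. Wed Mar 14 2035 + 29 days = Thu Apr 12 2035.
Next gap: 34 days. Thu Apr 12 2035 + 34 days = Wed May 16 2035.
Next gap: 39 days. Wed May 16 2035 + 39 days = Sun Jun 24 2035.
Next gap: 44 days. Sun Jun 24 2035 + 44 days = Tue Aug 7 2035.
Next gap: 49 days. Tue Aug 7 2035 + 49 days = Tue Sep 25 2035.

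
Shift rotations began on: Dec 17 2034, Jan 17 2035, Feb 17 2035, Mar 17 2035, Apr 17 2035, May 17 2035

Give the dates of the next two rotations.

Gaps: 31, 31, 28, 31, 30 days — not constant. Every event is on the 17th of the month.
Pattern: the 17th of each month.
June 2035: Jun 17 2035.
July 2035: Jul 17 2035.

Jun 17 2035, Jul 17 2035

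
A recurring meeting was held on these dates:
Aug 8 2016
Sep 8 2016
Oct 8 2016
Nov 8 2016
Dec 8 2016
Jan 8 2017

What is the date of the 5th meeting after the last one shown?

Each date is the 8th; the gaps (31, 30, 31, 30, 31) track the month lengths.
The rule is the 8th of each month.
February 2017: Feb 8 2017.
Next: March 2017 → Mar 8 2017.
Next: April 2017 → Apr 8 2017.
Next: May 2017 → May 8 2017.
June 2017: Jun 8 2017.

Jun 8 2017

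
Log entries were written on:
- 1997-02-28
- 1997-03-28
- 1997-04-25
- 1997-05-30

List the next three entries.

1997-06-27, 1997-07-25, 1997-08-29

All Fridays; the gaps (28, 28, 35) vary with month length.
This is the last Friday of each month.
Last Friday of June 1997: 1997-06-27.
Last Friday of July 1997: 1997-07-25.
August 1997 ends with Friday 1997-08-29.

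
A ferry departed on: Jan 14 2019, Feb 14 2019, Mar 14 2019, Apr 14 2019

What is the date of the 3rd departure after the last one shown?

Each date is the 14th; the gaps (31, 28, 31) track the month lengths.
The rule is the 14th of each month.
Next: May 2019 → May 14 2019.
June 2019: Jun 14 2019.
Next: July 2019 → Jul 14 2019.

Jul 14 2019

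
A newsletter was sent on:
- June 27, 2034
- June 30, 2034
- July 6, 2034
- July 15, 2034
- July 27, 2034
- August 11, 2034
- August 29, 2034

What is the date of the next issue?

Intervals are 3, 6, 9, 12, 15, 18 days — an arithmetic progression with common difference 3.
Next gap: 21 days. August 29, 2034 + 21 days = September 19, 2034.

September 19, 2034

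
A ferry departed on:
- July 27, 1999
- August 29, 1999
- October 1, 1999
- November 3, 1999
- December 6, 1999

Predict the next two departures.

January 8, 2000; February 10, 2000

Every event comes 33 days after the last (33, 33, 33, 33).
December 6, 1999 + 33 days = January 8, 2000.
January 8, 2000 + 33 days = February 10, 2000.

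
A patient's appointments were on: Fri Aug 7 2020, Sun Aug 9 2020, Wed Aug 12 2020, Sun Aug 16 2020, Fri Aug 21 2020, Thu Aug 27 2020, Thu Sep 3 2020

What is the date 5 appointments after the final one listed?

The spacing grows by 1 each time: 2, 3, 4, 5, 6, 7 days.
Next gap: 8 days. Thu Sep 3 2020 + 8 days = Fri Sep 11 2020.
Next gap: 9 days. Fri Sep 11 2020 + 9 days = Sun Sep 20 2020.
Next gap: 10 days. Sun Sep 20 2020 + 10 days = Wed Sep 30 2020.
Next gap: 11 days. Wed Sep 30 2020 + 11 days = Sun Oct 11 2020.
Next gap: 12 days. Sun Oct 11 2020 + 12 days = Fri Oct 23 2020.

Fri Oct 23 2020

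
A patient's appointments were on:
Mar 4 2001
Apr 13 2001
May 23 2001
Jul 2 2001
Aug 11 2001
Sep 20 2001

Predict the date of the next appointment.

Oct 30 2001

The spacing is 40, 40, 40, 40, 40 days — always 40 days.
Sep 20 2001 + 40 days = Oct 30 2001.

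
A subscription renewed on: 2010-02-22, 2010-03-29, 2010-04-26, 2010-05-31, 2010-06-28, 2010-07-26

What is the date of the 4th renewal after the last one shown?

All Mondays; the gaps (35, 28, 35, 28, 28) vary with month length.
This is the last Monday of each month.
August 2010 ends with Monday 2010-08-30.
September 2010 ends with Monday 2010-09-27.
Last Monday of October 2010: 2010-10-25.
November 2010 ends with Monday 2010-11-29.

2010-11-29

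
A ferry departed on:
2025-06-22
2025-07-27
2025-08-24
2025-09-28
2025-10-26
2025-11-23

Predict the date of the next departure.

2025-12-28

All dates are Sundays, 35, 28, 35, 28, 28 days apart.
Specifically, the 4th Sunday of each month.
December 2025 — 4th Sunday is 2025-12-28.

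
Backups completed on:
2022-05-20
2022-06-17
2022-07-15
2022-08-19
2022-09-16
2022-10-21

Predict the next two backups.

Gaps: 28, 28, 35, 28, 35 days — a mix of 28 and 35. Every date is a Friday.
Each is the 3rd Friday of its month.
3rd Friday of November 2022: 2022-11-18.
3rd Friday of December 2022: 2022-12-16.

2022-11-18, 2022-12-16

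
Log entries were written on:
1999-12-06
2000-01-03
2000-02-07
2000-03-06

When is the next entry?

2000-04-03

These are Mondays at 28- or 35-day spacing (28, 35, 28).
The pattern: 1st Monday of the month.
April 2000 — 1st Monday is 2000-04-03.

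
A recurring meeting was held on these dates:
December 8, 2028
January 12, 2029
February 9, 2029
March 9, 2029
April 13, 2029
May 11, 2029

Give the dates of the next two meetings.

June 8, 2029; July 13, 2029

All dates are Fridays, 35, 28, 28, 35, 28 days apart.
Specifically, the 2nd Friday of each month.
June 2029 — 2nd Friday is June 8, 2029.
2nd Friday of July 2029: July 13, 2029.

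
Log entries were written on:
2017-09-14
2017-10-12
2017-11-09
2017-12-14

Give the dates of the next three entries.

Gaps: 28, 28, 35 days — a mix of 28 and 35. Every date is a Thursday.
Each is the 2nd Thursday of its month.
January 2018 — 2nd Thursday is 2018-01-11.
February 2018 — 2nd Thursday is 2018-02-08.
2nd Thursday of March 2018: 2018-03-08.

2018-01-11, 2018-02-08, 2018-03-08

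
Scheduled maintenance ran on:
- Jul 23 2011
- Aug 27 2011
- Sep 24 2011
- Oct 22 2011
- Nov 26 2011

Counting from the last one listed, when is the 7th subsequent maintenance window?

These are Saturdays at 28- or 35-day spacing (35, 28, 28, 35).
The pattern: 4th Saturday of the month.
December 2011 — 4th Saturday is Dec 24 2011.
4th Saturday of January 2012: Jan 28 2012.
4th Saturday of February 2012: Feb 25 2012.
4th Saturday of March 2012: Mar 24 2012.
4th Saturday of April 2012: Apr 28 2012.
4th Saturday of May 2012: May 26 2012.
June 2012 — 4th Saturday is Jun 23 2012.

Jun 23 2012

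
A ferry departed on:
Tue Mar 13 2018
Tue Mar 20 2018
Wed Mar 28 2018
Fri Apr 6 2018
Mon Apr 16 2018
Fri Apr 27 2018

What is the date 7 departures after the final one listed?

Fri Aug 10 2018

The spacing grows by 1 each time: 7, 8, 9, 10, 11 days.
Next gap: 12 days. Fri Apr 27 2018 + 12 days = Wed May 9 2018.
Next gap: 13 days. Wed May 9 2018 + 13 days = Tue May 22 2018.
Next gap: 14 days. Tue May 22 2018 + 14 days = Tue Jun 5 2018.
Next gap: 15 days. Tue Jun 5 2018 + 15 days = Wed Jun 20 2018.
Next gap: 16 days. Wed Jun 20 2018 + 16 days = Fri Jul 6 2018.
Next gap: 17 days. Fri Jul 6 2018 + 17 days = Mon Jul 23 2018.
Next gap: 18 days. Mon Jul 23 2018 + 18 days = Fri Aug 10 2018.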